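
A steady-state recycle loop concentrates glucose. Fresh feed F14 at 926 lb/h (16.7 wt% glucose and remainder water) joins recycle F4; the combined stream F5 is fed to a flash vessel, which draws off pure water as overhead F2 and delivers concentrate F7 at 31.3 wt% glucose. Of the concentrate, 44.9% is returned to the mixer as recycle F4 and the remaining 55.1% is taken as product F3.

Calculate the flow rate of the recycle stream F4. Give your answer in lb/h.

402.6 lb/h

Overall glucose balance (none leaves overhead): glucose in fresh feed = glucose in product, i.e. 926×0.167 = (1−0.449)·F7·0.313.
F7 = 154.64/(0.313×0.551) = 896.67 lb/h.
Recycle F4 = 0.449×896.67 = 402.6 lb/h.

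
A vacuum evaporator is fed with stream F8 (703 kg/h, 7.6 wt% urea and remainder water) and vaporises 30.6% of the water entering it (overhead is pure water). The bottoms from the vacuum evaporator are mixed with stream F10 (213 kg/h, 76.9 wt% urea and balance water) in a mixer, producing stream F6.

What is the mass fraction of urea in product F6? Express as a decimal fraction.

0.3029

Vapour removed = 0.306×0.924×703 = 198.77 kg/h; concentrate = 504.23 kg/h.
urea reaching the mixer = 53.428 (from concentrate) + 213×0.769 = 217.22 kg/h.
Product flow = 504.23 + 213 = 717.23 kg/h; urea fraction = 0.3029.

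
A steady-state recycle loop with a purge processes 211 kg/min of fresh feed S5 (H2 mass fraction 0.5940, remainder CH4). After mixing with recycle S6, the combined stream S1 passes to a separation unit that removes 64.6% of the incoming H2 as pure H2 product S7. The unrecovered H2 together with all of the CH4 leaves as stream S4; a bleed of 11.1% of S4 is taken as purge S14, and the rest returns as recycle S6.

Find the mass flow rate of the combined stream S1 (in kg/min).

954.7 kg/min

CH4 enters only via S5 and leaves only via the purge: 211×0.406 = 0.111×(CH4 in S4), and the separation unit passes all CH4, so CH4 in S1 = CH4 in S4 = 771.77 kg/min.
H2 in S1: m_A = 211×0.594 + (1−0.111)·(1−0.646)·m_A, so m_A = 125.33/0.6853 = 182.89 kg/min.
S1 = 182.89 + 771.77 = 954.66 kg/min.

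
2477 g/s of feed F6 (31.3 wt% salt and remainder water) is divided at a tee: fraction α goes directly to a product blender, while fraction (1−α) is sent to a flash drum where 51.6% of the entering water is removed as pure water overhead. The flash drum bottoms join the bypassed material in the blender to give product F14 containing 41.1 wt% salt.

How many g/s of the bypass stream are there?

All 2477×0.313 = 775.3 g/s of salt reaches F14, so F14 = 775.3/0.411 = 1886.4 g/s and vapour = 590.62 g/s.
The evaporator receives (1−α)·2477 of feed at 0.687 water and removes 0.516 of that water:
0.516×0.687×(1−α)×2477 = 590.62
(1−α) = 590.62/878.08 = 0.6726;  α = 0.3274.
Bypass flow = 0.3274×2477 = 810.89 g/s.

810.9 g/s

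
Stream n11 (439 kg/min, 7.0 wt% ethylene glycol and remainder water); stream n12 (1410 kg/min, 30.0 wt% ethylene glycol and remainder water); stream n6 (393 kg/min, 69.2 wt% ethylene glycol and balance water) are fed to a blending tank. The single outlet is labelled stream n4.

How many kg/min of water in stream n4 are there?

1516 kg/min

water out = water in = 439×0.930 + 1410×0.700 + 393×0.308 = 1516.3 kg/min.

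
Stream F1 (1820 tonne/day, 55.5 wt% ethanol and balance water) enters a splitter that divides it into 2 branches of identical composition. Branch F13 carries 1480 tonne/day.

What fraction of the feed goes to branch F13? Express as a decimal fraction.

Fraction to F13 = 1480/1820 = 0.8132.

0.813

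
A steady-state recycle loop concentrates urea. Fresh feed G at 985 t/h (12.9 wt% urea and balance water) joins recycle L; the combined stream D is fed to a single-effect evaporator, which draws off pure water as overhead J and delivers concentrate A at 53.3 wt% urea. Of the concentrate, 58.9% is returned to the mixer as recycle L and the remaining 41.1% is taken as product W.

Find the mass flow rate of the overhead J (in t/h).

Overall urea balance (none leaves overhead): urea in fresh feed = urea in product, i.e. 985×0.129 = (1−0.589)·A·0.533.
A = 127.06/(0.533×0.411) = 580.04 t/h.
Recycle L = 0.589×580.04 = 341.64 t/h.
Combined feed D = 985 + 341.64 = 1326.6 t/h.
Overhead J = D − A = 1326.6 − 580.04 = 746.6 t/h.

746.6 t/h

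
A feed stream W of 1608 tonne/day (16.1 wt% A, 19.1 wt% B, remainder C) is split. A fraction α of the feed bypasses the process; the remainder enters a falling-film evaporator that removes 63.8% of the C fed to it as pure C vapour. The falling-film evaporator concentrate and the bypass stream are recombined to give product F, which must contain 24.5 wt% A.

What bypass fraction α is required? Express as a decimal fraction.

0.171

All 1608×0.161 = 258.89 tonne/day of A reaches F, so F = 258.89/0.245 = 1056.7 tonne/day and vapour = 551.31 tonne/day.
The evaporator receives (1−α)·1608 of feed at 0.648 C and removes 0.638 of that C:
0.638×0.648×(1−α)×1608 = 551.31
(1−α) = 551.31/664.79 = 0.8293;  α = 0.1707.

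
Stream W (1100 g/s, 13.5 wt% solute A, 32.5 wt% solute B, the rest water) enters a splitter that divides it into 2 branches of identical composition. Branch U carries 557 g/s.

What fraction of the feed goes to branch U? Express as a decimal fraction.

0.506

Fraction to U = 557/1100 = 0.5064.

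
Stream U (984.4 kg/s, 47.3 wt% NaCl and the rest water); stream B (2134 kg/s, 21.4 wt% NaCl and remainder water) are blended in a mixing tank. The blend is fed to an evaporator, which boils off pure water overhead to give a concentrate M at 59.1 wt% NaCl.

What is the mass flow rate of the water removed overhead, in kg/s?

NaCl entering = 984.4×0.473 + 2134×0.214 = 922.3 kg/s.
All NaCl reports to M, so M = 922.3/0.591 = 1560.6 kg/s.
Total feed = 3118.4 kg/s; overhead = 3118.4 − 1560.6 = 1557.8 kg/s.

1558 kg/s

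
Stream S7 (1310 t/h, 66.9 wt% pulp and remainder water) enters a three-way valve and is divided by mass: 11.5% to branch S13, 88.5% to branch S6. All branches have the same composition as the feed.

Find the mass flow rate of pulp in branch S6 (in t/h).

Branch S6 total = 0.885×1310 = 1159.3 t/h.
pulp in S6 = 0.669×1159.3 = 775.61 t/h.

775.6 t/h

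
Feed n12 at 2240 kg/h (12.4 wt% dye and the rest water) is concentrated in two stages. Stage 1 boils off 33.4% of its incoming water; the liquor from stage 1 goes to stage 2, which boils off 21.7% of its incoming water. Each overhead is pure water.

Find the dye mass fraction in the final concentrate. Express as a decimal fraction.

water in feed = 2240×0.876 = 1962.2 kg/h.
After stage 1: water left = (1−0.334)×1962.2 = 1306.9; stream total = 1584.6 kg/h.
After stage 2: water left = (1−0.217)×1306.9 = 1023.3; final concentrate = 1301 kg/h.
dye fraction = 277.76/1301 = 0.213.

0.213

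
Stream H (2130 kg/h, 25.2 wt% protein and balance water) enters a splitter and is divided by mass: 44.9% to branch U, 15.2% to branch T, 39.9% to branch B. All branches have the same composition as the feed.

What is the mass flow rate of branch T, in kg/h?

Branch T flow = 0.152×2130 = 323.76 kg/h.

323.8 kg/h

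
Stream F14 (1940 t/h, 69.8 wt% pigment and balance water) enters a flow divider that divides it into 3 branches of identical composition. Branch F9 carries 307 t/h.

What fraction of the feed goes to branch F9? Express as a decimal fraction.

0.158

Fraction to F9 = 307/1940 = 0.1582.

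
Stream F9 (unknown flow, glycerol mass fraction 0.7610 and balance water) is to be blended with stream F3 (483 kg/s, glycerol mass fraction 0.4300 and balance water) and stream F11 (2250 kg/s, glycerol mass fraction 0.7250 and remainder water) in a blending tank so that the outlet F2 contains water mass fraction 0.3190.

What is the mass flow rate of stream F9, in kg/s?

Let F9 be the unknown flow. Total out = 2733 + F9.
water balance: 894.06 + 0.239·F9 = 0.319·(2733 + F9)
(0.239 − 0.319)·F9 = 0.319×2733 − 894.06 = -22.233
F9 = -22.233 / -0.080 = 277.91 kg/s

277.9 kg/s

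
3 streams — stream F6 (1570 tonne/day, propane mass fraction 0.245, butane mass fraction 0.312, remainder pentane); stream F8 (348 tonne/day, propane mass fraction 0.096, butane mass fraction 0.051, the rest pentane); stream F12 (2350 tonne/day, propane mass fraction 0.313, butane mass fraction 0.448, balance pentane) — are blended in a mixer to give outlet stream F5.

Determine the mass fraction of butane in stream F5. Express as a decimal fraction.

0.366

Total flow out = 1570 + 348 + 2350 = 4268 tonne/day.
butane in = 1570×0.312 + 348×0.051 + 2350×0.448 = 1560.4 tonne/day.
butane mass fraction in F5 = 1560.4/4268 = 0.366.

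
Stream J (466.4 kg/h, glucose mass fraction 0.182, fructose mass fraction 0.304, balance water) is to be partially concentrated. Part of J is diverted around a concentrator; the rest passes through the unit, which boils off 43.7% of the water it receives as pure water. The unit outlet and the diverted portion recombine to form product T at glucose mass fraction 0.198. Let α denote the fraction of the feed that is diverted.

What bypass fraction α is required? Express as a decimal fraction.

All 466.4×0.182 = 84.885 kg/h of glucose reaches T, so T = 84.885/0.198 = 428.71 kg/h and vapour = 37.689 kg/h.
The evaporator receives (1−α)·466.4 of feed at 0.514 water and removes 0.437 of that water:
0.437×0.514×(1−α)×466.4 = 37.689
(1−α) = 37.689/104.76 = 0.3598;  α = 0.6402.

0.640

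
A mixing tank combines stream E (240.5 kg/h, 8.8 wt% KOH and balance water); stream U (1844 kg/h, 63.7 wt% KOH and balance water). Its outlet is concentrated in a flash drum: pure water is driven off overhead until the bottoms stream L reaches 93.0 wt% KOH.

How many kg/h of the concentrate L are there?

1286 kg/h

KOH entering = 240.5×0.088 + 1844×0.637 = 1195.8 kg/h.
All KOH reports to L, so L = 1195.8/0.930 = 1285.8 kg/h.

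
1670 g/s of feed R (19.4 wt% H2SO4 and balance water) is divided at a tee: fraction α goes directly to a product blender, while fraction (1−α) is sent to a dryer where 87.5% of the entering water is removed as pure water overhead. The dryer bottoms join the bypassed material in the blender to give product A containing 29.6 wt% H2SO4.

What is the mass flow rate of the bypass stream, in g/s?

All 1670×0.194 = 323.98 g/s of H2SO4 reaches A, so A = 323.98/0.296 = 1094.5 g/s and vapour = 575.47 g/s.
The evaporator receives (1−α)·1670 of feed at 0.806 water and removes 0.875 of that water:
0.875×0.806×(1−α)×1670 = 575.47
(1−α) = 575.47/1177.8 = 0.4886;  α = 0.5114.
Bypass flow = 0.5114×1670 = 854.02 g/s.

854 g/s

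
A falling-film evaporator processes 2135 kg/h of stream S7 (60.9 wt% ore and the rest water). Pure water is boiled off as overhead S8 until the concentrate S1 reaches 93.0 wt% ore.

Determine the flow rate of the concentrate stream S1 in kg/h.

1398 kg/h

ore is conserved: 2135×0.609 = 1300.2 kg/h all reports to the concentrate.
Concentrate = 1300.2/(target fraction) = 1398.1 kg/h.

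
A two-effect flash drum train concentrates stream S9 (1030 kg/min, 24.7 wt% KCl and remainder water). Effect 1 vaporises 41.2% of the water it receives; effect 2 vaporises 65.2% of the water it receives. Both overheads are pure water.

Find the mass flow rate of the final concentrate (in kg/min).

water in feed = 1030×0.753 = 775.59 kg/min.
After stage 1: water left = (1−0.412)×775.59 = 456.05; stream total = 710.46 kg/min.
After stage 2: water left = (1−0.652)×456.05 = 158.7; final concentrate = 413.11 kg/min.

413.1 kg/min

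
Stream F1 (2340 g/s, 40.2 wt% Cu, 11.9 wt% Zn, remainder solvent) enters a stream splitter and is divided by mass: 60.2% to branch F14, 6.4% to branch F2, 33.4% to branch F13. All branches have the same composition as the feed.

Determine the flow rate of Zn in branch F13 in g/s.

Branch F13 total = 0.334×2340 = 781.56 g/s.
Zn in F13 = 0.119×781.56 = 93.006 g/s.

93.01 g/s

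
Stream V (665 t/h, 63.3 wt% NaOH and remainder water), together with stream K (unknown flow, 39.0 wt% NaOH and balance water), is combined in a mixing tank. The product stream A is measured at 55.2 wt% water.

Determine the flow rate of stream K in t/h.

Let K be the unknown flow. Total out = 665 + K.
water balance: 244.06 + 0.610·K = 0.552·(665 + K)
(0.610 − 0.552)·K = 0.552×665 − 244.06 = 123.03
K = 123.03 / 0.058 = 2121.1 t/h

2121 t/h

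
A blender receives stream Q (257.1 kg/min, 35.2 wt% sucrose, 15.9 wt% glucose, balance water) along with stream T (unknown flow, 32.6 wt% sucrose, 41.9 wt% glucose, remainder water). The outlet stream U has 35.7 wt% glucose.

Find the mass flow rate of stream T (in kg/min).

Let T be the unknown flow. Total out = 257.1 + T.
glucose balance: 40.879 + 0.419·T = 0.357·(257.1 + T)
(0.419 − 0.357)·T = 0.357×257.1 − 40.879 = 50.906
T = 50.906 / 0.062 = 821.06 kg/min

821.1 kg/min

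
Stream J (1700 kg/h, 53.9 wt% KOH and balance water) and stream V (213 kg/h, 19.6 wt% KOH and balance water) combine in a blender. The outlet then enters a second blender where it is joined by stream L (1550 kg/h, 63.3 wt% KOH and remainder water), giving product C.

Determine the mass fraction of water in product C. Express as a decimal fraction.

Overall, product flow = 3463 kg/h.
water in = 1700×0.461 + 213×0.804 + 1550×0.367 = 1523.8 kg/h.
water fraction in C = 0.440.

0.440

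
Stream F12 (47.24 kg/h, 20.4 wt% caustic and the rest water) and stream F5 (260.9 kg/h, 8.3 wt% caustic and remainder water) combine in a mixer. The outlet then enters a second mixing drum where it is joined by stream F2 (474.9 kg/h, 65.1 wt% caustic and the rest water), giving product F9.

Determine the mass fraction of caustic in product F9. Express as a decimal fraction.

0.4348

Overall, product flow = 783.04 kg/h.
caustic in = 47.24×0.204 + 260.9×0.083 + 474.9×0.651 = 340.45 kg/h.
caustic fraction in F9 = 0.4348.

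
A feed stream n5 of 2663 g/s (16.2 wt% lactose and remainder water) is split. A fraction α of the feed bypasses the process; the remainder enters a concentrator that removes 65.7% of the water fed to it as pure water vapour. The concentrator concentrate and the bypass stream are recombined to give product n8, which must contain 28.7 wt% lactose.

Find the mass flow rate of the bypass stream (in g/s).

All 2663×0.162 = 431.41 g/s of lactose reaches n8, so n8 = 431.41/0.287 = 1503.2 g/s and vapour = 1159.8 g/s.
The evaporator receives (1−α)·2663 of feed at 0.838 water and removes 0.657 of that water:
0.657×0.838×(1−α)×2663 = 1159.8
(1−α) = 1159.8/1466.2 = 0.7911;  α = 0.2089.
Bypass flow = 0.2089×2663 = 556.36 g/s.

556.4 g/s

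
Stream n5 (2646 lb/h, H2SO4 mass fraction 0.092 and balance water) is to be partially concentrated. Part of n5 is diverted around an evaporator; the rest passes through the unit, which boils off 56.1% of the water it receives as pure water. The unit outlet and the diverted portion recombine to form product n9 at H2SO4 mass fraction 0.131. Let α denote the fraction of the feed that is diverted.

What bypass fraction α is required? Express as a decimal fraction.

All 2646×0.092 = 243.43 lb/h of H2SO4 reaches n9, so n9 = 243.43/0.131 = 1858.3 lb/h and vapour = 787.74 lb/h.
The evaporator receives (1−α)·2646 of feed at 0.908 water and removes 0.561 of that water:
0.561×0.908×(1−α)×2646 = 787.74
(1−α) = 787.74/1347.8 = 0.5844;  α = 0.4156.

0.416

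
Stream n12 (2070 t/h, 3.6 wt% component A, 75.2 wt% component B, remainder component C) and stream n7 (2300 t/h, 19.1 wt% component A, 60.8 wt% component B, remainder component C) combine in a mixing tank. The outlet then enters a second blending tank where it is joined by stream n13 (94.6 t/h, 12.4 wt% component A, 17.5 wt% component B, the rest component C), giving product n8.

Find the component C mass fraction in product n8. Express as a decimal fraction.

0.217

Overall, product flow = 4464.6 t/h.
component C in = 2070×0.212 + 2300×0.201 + 94.6×0.701 = 967.45 t/h.
component C fraction in n8 = 0.217.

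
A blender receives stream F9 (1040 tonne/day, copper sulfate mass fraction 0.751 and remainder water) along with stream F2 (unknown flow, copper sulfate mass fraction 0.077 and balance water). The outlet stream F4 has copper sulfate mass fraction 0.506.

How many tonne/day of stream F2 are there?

593.9 tonne/day

Let F2 be the unknown flow. Total out = 1040 + F2.
copper sulfate balance: 781.04 + 0.077·F2 = 0.506·(1040 + F2)
(0.077 − 0.506)·F2 = 0.506×1040 − 781.04 = -254.8
F2 = -254.8 / -0.429 = 593.94 tonne/day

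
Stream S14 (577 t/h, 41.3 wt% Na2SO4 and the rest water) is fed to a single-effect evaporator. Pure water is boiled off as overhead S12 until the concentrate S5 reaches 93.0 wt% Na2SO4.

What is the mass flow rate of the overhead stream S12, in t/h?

320.8 t/h

Na2SO4 is conserved: 577×0.413 = 238.3 t/h all reports to the concentrate.
Concentrate = 238.3/(target fraction) = 256.24 t/h.
Overhead = 577 − 256.24 = 320.76 t/h.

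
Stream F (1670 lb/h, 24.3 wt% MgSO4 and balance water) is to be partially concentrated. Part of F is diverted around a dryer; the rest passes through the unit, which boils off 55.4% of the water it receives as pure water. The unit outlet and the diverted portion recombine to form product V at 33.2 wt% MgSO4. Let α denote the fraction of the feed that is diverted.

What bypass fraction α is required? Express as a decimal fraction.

All 1670×0.243 = 405.81 lb/h of MgSO4 reaches V, so V = 405.81/0.332 = 1222.3 lb/h and vapour = 447.68 lb/h.
The evaporator receives (1−α)·1670 of feed at 0.757 water and removes 0.554 of that water:
0.554×0.757×(1−α)×1670 = 447.68
(1−α) = 447.68/700.36 = 0.6392;  α = 0.3608.

0.361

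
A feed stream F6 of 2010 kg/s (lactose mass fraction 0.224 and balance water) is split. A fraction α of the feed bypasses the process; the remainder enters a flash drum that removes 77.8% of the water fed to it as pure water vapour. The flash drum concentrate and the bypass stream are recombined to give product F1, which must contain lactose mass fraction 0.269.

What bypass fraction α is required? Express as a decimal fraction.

0.723

All 2010×0.224 = 450.24 kg/s of lactose reaches F1, so F1 = 450.24/0.269 = 1673.8 kg/s and vapour = 336.25 kg/s.
The evaporator receives (1−α)·2010 of feed at 0.776 water and removes 0.778 of that water:
0.778×0.776×(1−α)×2010 = 336.25
(1−α) = 336.25/1213.5 = 0.2771;  α = 0.7229.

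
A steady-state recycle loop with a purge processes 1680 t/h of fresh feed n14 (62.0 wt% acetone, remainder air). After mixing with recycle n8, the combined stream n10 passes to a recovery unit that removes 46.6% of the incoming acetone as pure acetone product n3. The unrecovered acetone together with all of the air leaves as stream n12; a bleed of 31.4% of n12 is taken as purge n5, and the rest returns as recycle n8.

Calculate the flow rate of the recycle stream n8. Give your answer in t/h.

1997 t/h

air enters only via n14 and leaves only via the purge: 1680×0.380 = 0.314×(air in n12), and the recovery unit passes all air, so air in n10 = air in n12 = 2033.1 t/h.
acetone in n10: m_A = 1680×0.620 + (1−0.314)·(1−0.466)·m_A, so m_A = 1041.6/0.6337 = 1643.7 t/h.
n12 = (1−0.466)×1643.7 + 2033.1 = 2910.9 t/h.
Recycle n8 = (1−0.314)×2910.9 = 1996.9 t/h.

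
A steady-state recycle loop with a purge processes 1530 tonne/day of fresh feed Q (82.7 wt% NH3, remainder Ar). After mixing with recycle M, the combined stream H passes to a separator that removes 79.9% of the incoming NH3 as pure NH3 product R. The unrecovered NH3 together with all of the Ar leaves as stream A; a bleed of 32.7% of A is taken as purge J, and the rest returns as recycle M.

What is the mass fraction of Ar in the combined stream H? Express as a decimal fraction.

0.356

Ar enters only via Q and leaves only via the purge: 1530×0.173 = 0.327×(Ar in A), and the separator passes all Ar, so Ar in H = Ar in A = 809.45 tonne/day.
NH3 in H: m_A = 1530×0.827 + (1−0.327)·(1−0.799)·m_A, so m_A = 1265.3/0.8647 = 1463.2 tonne/day.
H = 1463.2 + 809.45 = 2272.7 tonne/day.
Ar fraction in H = 809.45/2272.7 = 0.356.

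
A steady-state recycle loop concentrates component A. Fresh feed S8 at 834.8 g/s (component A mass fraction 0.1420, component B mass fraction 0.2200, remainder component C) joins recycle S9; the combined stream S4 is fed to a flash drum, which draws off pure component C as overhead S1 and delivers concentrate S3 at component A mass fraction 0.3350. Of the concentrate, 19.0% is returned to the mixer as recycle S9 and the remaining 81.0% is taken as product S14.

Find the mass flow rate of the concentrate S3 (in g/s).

Overall component A balance (none leaves overhead): component A in fresh feed = component A in product, i.e. 834.8×0.142 = (1−0.190)·S3·0.335.
S3 = 118.54/(0.335×0.810) = 436.86 g/s.

436.9 g/s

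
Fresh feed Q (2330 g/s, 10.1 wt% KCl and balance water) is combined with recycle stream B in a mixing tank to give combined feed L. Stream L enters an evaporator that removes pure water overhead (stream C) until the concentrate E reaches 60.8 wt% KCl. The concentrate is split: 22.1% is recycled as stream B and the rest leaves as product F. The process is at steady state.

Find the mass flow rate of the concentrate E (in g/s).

Overall KCl balance (none leaves overhead): KCl in fresh feed = KCl in product, i.e. 2330×0.101 = (1−0.221)·E·0.608.
E = 235.33/(0.608×0.779) = 496.86 g/s.

496.9 g/s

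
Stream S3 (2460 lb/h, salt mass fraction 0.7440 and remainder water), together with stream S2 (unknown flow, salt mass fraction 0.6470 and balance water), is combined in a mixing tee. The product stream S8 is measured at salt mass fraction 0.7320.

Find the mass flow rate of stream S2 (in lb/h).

Let S2 be the unknown flow. Total out = 2460 + S2.
salt balance: 1830.2 + 0.647·S2 = 0.732·(2460 + S2)
(0.647 − 0.732)·S2 = 0.732×2460 − 1830.2 = -29.52
S2 = -29.52 / -0.085 = 347.29 lb/h

347.3 lb/h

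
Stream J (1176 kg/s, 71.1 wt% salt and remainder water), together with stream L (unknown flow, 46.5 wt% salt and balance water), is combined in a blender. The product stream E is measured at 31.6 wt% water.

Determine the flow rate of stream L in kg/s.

Let L be the unknown flow. Total out = 1176 + L.
water balance: 339.86 + 0.535·L = 0.316·(1176 + L)
(0.535 − 0.316)·L = 0.316×1176 − 339.86 = 31.752
L = 31.752 / 0.219 = 144.99 kg/s

145 kg/s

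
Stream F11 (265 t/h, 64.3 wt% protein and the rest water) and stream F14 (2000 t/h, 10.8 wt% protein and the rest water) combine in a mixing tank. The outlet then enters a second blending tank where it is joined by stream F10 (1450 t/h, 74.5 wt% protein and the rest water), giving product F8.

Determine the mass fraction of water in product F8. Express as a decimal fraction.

0.605

Overall, product flow = 3715 t/h.
water in = 265×0.357 + 2000×0.892 + 1450×0.255 = 2248.4 t/h.
water fraction in F8 = 0.605.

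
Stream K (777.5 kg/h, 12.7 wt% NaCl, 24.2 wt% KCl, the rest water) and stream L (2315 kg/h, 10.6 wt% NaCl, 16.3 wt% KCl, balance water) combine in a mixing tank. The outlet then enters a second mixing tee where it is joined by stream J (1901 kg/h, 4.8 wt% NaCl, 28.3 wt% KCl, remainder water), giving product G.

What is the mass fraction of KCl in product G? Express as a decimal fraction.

Overall, product flow = 4993.5 kg/h.
KCl in = 777.5×0.242 + 2315×0.163 + 1901×0.283 = 1103.5 kg/h.
KCl fraction in G = 0.2210.

0.2210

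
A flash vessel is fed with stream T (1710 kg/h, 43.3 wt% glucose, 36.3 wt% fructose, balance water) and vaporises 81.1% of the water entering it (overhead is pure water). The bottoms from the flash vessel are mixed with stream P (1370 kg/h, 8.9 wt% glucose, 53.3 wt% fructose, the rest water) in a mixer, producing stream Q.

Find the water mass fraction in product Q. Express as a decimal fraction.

Vapour removed = 0.811×0.204×1710 = 282.91 kg/h; concentrate = 1427.1 kg/h.
water reaching the mixer = 65.931 (from concentrate) + 1370×0.378 = 583.79 kg/h.
Product flow = 1427.1 + 1370 = 2797.1 kg/h; water fraction = 0.2087.

0.2087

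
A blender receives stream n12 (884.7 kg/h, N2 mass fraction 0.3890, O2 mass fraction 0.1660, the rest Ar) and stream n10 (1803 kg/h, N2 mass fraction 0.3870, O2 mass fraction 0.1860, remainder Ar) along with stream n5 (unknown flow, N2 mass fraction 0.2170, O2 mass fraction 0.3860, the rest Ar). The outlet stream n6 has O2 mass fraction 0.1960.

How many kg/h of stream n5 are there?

Let n5 be the unknown flow. Total out = 2687.7 + n5.
O2 balance: 482.22 + 0.386·n5 = 0.196·(2687.7 + n5)
(0.386 − 0.196)·n5 = 0.196×2687.7 − 482.22 = 44.571
n5 = 44.571 / 0.190 = 234.58 kg/h

234.6 kg/h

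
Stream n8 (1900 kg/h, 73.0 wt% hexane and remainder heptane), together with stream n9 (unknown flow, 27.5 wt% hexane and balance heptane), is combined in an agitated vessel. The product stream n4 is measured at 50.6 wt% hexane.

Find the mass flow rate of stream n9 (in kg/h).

Let n9 be the unknown flow. Total out = 1900 + n9.
hexane balance: 1387 + 0.275·n9 = 0.506·(1900 + n9)
(0.275 − 0.506)·n9 = 0.506×1900 − 1387 = -425.6
n9 = -425.6 / -0.231 = 1842.4 kg/h

1842 kg/h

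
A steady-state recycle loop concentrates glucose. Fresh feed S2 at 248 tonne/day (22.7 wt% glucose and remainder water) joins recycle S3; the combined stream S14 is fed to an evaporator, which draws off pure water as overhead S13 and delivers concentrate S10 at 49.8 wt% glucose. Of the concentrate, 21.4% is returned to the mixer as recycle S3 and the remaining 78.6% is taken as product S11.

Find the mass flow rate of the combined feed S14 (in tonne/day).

278.8 tonne/day

Overall glucose balance (none leaves overhead): glucose in fresh feed = glucose in product, i.e. 248×0.227 = (1−0.214)·S10·0.498.
S10 = 56.296/(0.498×0.786) = 143.82 tonne/day.
Recycle S3 = 0.214×143.82 = 30.778 tonne/day.
Combined feed S14 = 248 + 30.778 = 278.78 tonne/day.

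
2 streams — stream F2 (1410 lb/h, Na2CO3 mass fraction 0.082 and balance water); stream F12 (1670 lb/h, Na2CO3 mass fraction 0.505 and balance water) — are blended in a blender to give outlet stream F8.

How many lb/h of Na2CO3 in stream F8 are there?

Na2CO3 out = Na2CO3 in = 1410×0.082 + 1670×0.505 = 958.97 lb/h.

959 lb/h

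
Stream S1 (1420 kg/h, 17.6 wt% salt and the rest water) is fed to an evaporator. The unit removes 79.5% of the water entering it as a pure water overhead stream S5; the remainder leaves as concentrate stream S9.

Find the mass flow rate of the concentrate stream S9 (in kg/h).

489.8 kg/h

water entering = 1420×0.824 = 1170.1 kg/h; overhead removed = 0.795×1170.1 = 930.21 kg/h.
Concentrate = 1420 − 930.21 = 489.79 kg/h.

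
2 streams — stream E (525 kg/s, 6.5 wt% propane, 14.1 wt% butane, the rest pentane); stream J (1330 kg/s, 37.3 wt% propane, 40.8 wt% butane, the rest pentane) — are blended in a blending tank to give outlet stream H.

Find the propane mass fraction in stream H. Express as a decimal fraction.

0.286

Total flow out = 525 + 1330 = 1855 kg/s.
propane in = 525×0.065 + 1330×0.373 = 530.21 kg/s.
propane mass fraction in H = 530.21/1855 = 0.286.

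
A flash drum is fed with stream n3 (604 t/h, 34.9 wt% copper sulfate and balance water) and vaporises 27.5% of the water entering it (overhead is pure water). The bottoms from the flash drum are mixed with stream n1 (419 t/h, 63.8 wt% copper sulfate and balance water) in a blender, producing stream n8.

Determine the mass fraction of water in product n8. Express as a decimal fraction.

0.477

Vapour removed = 0.275×0.651×604 = 108.13 t/h; concentrate = 495.87 t/h.
water reaching the mixer = 285.07 (from concentrate) + 419×0.362 = 436.75 t/h.
Product flow = 495.87 + 419 = 914.87 t/h; water fraction = 0.477.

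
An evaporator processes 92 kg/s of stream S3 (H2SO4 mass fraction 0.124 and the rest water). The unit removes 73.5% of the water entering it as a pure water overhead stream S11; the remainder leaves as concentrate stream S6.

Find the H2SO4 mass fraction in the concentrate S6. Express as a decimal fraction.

0.348

H2SO4 is not removed: 92×0.124 = 11.408 kg/s of H2SO4 enters S6.
water entering = 92×0.876 = 80.592 kg/s; overhead removed = 0.735×80.592 = 59.235 kg/s.
Concentrate = 92 − 59.235 = 32.765 kg/s.
Mass fraction = 11.408/32.765 = 0.348.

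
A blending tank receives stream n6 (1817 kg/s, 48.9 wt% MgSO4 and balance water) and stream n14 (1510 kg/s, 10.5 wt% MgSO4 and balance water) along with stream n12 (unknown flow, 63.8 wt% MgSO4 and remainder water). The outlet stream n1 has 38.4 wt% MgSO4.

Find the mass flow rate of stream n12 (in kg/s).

Let n12 be the unknown flow. Total out = 3327 + n12.
MgSO4 balance: 1047.1 + 0.638·n12 = 0.384·(3327 + n12)
(0.638 − 0.384)·n12 = 0.384×3327 − 1047.1 = 230.5
n12 = 230.5 / 0.254 = 907.5 kg/s

907.5 kg/s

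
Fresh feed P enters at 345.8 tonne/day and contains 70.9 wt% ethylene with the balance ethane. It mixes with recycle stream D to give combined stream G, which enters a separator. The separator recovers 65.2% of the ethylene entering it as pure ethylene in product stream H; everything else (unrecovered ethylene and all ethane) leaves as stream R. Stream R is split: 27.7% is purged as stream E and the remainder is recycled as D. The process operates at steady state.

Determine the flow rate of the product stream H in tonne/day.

ethylene in G: m_A = 345.8×0.709 + (1−0.277)·(1−0.652)·m_A, so m_A = 245.17/0.7484 = 327.6 tonne/day.
Product H = 0.652×327.6 = 213.59 tonne/day.

213.6 tonne/day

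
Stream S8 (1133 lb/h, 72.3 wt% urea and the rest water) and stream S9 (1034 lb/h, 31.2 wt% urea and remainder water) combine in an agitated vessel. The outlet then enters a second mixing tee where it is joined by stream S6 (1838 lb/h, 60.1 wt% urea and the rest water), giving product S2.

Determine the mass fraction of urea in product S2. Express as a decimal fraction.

0.561

Overall, product flow = 4005 lb/h.
urea in = 1133×0.723 + 1034×0.312 + 1838×0.601 = 2246.4 lb/h.
urea fraction in S2 = 0.561.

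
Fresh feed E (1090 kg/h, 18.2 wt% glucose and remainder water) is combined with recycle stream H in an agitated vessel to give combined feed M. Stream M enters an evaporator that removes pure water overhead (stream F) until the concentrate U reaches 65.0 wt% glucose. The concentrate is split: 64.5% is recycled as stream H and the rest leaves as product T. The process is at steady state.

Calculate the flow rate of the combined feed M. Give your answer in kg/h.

Overall glucose balance (none leaves overhead): glucose in fresh feed = glucose in product, i.e. 1090×0.182 = (1−0.645)·U·0.650.
U = 198.38/(0.650×0.355) = 859.72 kg/h.
Recycle H = 0.645×859.72 = 554.52 kg/h.
Combined feed M = 1090 + 554.52 = 1644.5 kg/h.

1645 kg/h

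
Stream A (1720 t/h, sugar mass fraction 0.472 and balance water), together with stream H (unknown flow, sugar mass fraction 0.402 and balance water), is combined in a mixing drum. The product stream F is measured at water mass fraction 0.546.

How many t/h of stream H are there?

595.4 t/h

Let H be the unknown flow. Total out = 1720 + H.
water balance: 908.16 + 0.598·H = 0.546·(1720 + H)
(0.598 − 0.546)·H = 0.546×1720 − 908.16 = 30.96
H = 30.96 / 0.052 = 595.38 t/h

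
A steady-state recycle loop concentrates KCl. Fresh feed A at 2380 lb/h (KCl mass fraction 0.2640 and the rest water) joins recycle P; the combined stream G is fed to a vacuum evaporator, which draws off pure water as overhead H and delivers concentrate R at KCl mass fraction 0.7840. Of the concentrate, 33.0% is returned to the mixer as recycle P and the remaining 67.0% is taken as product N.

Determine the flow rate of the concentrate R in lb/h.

Overall KCl balance (none leaves overhead): KCl in fresh feed = KCl in product, i.e. 2380×0.264 = (1−0.330)·R·0.784.
R = 628.32/(0.784×0.670) = 1196.2 lb/h.

1196 lb/h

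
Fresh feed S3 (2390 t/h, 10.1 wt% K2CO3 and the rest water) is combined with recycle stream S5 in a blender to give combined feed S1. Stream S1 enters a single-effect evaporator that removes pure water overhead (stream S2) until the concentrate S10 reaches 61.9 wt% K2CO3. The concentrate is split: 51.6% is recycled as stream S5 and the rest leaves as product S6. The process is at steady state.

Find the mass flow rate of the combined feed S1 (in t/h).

Overall K2CO3 balance (none leaves overhead): K2CO3 in fresh feed = K2CO3 in product, i.e. 2390×0.101 = (1−0.516)·S10·0.619.
S10 = 241.39/(0.619×0.484) = 805.72 t/h.
Recycle S5 = 0.516×805.72 = 415.75 t/h.
Combined feed S1 = 2390 + 415.75 = 2805.8 t/h.

2806 t/h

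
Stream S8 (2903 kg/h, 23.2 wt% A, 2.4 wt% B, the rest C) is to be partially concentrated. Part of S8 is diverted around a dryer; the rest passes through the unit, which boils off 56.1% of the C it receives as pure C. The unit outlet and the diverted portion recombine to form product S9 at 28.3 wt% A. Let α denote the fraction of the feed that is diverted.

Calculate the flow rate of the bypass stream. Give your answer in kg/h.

1650 kg/h

All 2903×0.232 = 673.5 kg/h of A reaches S9, so S9 = 673.5/0.283 = 2379.8 kg/h and vapour = 523.16 kg/h.
The evaporator receives (1−α)·2903 of feed at 0.744 C and removes 0.561 of that C:
0.561×0.744×(1−α)×2903 = 523.16
(1−α) = 523.16/1211.7 = 0.4318;  α = 0.5682.
Bypass flow = 0.5682×2903 = 1649.6 kg/h.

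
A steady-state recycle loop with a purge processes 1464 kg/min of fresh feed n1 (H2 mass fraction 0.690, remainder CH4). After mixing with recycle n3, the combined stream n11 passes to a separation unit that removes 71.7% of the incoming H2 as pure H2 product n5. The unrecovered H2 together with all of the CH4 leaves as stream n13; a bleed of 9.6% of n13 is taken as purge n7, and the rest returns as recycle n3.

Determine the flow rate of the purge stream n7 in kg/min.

CH4 enters only via n1 and leaves only via the purge: 1464×0.310 = 0.096×(CH4 in n13), and the separation unit passes all CH4, so CH4 in n11 = CH4 in n13 = 4727.5 kg/min.
H2 in n11: m_A = 1464×0.690 + (1−0.096)·(1−0.717)·m_A, so m_A = 1010.2/0.7442 = 1357.4 kg/min.
n13 = (1−0.717)×1357.4 + 4727.5 = 5111.7 kg/min.
Purge n7 = 0.096×5111.7 = 490.72 kg/min.

490.7 kg/min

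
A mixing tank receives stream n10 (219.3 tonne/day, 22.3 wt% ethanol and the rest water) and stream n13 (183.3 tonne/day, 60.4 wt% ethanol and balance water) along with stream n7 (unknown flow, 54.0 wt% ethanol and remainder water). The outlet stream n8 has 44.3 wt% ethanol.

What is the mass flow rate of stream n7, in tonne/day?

193.1 tonne/day

Let n7 be the unknown flow. Total out = 402.6 + n7.
ethanol balance: 159.62 + 0.540·n7 = 0.443·(402.6 + n7)
(0.540 − 0.443)·n7 = 0.443×402.6 − 159.62 = 18.735
n7 = 18.735 / 0.097 = 193.14 tonne/day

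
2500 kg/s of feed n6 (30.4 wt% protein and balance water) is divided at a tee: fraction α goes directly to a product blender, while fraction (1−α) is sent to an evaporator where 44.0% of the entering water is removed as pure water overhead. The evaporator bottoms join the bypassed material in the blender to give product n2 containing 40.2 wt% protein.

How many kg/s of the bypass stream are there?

509.9 kg/s

All 2500×0.304 = 760 kg/s of protein reaches n2, so n2 = 760/0.402 = 1890.5 kg/s and vapour = 609.45 kg/s.
The evaporator receives (1−α)·2500 of feed at 0.696 water and removes 0.440 of that water:
0.440×0.696×(1−α)×2500 = 609.45
(1−α) = 609.45/765.6 = 0.7960;  α = 0.2040.
Bypass flow = 0.2040×2500 = 509.89 kg/s.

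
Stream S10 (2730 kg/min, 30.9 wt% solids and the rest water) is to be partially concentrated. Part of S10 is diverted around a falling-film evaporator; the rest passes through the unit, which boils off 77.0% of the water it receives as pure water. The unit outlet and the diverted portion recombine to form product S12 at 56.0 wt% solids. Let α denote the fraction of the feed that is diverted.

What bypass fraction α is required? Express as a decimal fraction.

0.158

All 2730×0.309 = 843.57 kg/min of solids reaches S12, so S12 = 843.57/0.560 = 1506.4 kg/min and vapour = 1223.6 kg/min.
The evaporator receives (1−α)·2730 of feed at 0.691 water and removes 0.770 of that water:
0.770×0.691×(1−α)×2730 = 1223.6
(1−α) = 1223.6/1452.6 = 0.8424;  α = 0.1576.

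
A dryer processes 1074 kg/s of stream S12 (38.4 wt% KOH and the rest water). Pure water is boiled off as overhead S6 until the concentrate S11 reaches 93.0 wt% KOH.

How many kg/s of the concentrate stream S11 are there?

443.5 kg/s

KOH is conserved: 1074×0.384 = 412.42 kg/s all reports to the concentrate.
Concentrate = 412.42/(target fraction) = 443.46 kg/s.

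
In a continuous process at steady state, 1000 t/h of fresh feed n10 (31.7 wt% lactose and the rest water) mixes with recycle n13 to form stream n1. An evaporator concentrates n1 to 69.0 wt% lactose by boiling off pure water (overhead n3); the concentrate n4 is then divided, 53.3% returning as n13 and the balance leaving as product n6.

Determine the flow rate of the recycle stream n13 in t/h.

524.3 t/h

Overall lactose balance (none leaves overhead): lactose in fresh feed = lactose in product, i.e. 1000×0.317 = (1−0.533)·n4·0.690.
n4 = 317/(0.690×0.467) = 983.77 t/h.
Recycle n13 = 0.533×983.77 = 524.35 t/h.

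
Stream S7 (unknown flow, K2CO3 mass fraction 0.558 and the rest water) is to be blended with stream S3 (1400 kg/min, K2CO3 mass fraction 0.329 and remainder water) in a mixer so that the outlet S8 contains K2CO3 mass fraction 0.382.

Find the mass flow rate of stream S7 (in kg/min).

Let S7 be the unknown flow. Total out = 1400 + S7.
K2CO3 balance: 460.6 + 0.558·S7 = 0.382·(1400 + S7)
(0.558 − 0.382)·S7 = 0.382×1400 − 460.6 = 74.2
S7 = 74.2 / 0.176 = 421.59 kg/min

421.6 kg/min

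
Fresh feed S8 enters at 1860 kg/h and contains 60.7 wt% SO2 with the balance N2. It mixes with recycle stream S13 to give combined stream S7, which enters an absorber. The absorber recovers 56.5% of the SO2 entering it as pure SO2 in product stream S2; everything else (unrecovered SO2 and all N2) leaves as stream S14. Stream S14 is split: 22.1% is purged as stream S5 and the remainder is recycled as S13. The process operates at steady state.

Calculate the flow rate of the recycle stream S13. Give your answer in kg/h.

3155 kg/h

N2 enters only via S8 and leaves only via the purge: 1860×0.393 = 0.221×(N2 in S14), and the absorber passes all N2, so N2 in S7 = N2 in S14 = 3307.6 kg/h.
SO2 in S7: m_A = 1860×0.607 + (1−0.221)·(1−0.565)·m_A, so m_A = 1129/0.6611 = 1707.7 kg/h.
S14 = (1−0.565)×1707.7 + 3307.6 = 4050.5 kg/h.
Recycle S13 = (1−0.221)×4050.5 = 3155.3 kg/h.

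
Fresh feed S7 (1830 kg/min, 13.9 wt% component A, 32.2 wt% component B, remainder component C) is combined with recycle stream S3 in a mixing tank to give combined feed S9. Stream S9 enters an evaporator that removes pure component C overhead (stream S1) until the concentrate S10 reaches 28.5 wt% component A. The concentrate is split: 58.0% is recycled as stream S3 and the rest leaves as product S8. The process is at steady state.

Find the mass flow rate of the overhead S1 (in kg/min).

937.5 kg/min

Overall component A balance (none leaves overhead): component A in fresh feed = component A in product, i.e. 1830×0.139 = (1−0.580)·S10·0.285.
S10 = 254.37/(0.285×0.420) = 2125.1 kg/min.
Recycle S3 = 0.580×2125.1 = 1232.5 kg/min.
Combined feed S9 = 1830 + 1232.5 = 3062.5 kg/min.
Overhead S1 = S9 − S10 = 3062.5 − 2125.1 = 937.47 kg/min.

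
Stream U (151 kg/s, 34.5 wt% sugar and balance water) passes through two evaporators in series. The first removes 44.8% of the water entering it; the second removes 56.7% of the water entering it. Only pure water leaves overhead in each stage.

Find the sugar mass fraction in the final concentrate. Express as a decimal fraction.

0.688

water in feed = 151×0.655 = 98.905 kg/s.
After stage 1: water left = (1−0.448)×98.905 = 54.596; stream total = 106.69 kg/s.
After stage 2: water left = (1−0.567)×54.596 = 23.64; final concentrate = 75.735 kg/s.
sugar fraction = 52.095/75.735 = 0.688.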